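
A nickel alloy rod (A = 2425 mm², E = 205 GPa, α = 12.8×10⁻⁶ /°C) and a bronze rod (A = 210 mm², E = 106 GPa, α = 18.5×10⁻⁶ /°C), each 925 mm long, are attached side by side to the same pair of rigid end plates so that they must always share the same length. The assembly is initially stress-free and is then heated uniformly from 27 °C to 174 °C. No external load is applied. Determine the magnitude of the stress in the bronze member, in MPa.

σ ≈ 85 MPa (compressive)

Equilibrium of a rigid end plate with no external load gives equal and opposite internal forces ±P in the two members. Since α_{bronze} > α_{nickel alloy}, heating drives the bronze into compression and the nickel alloy into tension.
Compatibility of the two members (thermal + elastic change equal): (α₁ − α₂)ΔT = P·[1/(A₁E₁) + 1/(A₂E₂)].
|α₁ − α₂|·ΔT = 5.7×10⁻⁶ × 147 = 0.0008379.
1/(A₁E₁) + 1/(A₂E₂) = 1/(2425×205×10³) + 1/(210×106×10³) = 4.694×10⁻⁸ N⁻¹.
P = 0.0008379 / 4.694×10⁻⁸ = 17850 N = 17.85 kN.
σ_{bronze} = P/A₂ = 17850/210 = 85.01 MPa, compressive.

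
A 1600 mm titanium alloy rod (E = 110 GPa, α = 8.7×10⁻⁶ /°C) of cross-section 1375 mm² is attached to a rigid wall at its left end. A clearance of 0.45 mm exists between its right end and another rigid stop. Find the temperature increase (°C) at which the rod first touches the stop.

ΔT ≈ 32.3 °C

The gap closes when αΔT L = 0.45 mm, since the rod is still unstressed at that instant.
ΔT = 0.45 / (8.7×10⁻⁶ × 1600) = 32.33 °C.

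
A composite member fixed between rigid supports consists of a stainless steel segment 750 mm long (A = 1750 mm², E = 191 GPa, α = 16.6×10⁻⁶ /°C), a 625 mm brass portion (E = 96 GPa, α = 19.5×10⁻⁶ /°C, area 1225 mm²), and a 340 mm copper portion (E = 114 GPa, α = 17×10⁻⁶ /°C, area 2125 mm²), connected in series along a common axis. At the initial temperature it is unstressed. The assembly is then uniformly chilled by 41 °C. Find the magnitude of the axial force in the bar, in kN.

P ≈ 139 kN (tensile)

Free thermal contraction of the whole bar: Σ αᵢΔT Lᵢ = 16.6×10⁻⁶×41×750 + 19.5×10⁻⁶×41×625 + 17×10⁻⁶×41×340 = 1.247 mm.
Since the ends are fixed, an axial force P builds up, equal in every segment, with P · Σ Lᵢ/(AᵢEᵢ) = δ_free.
Σ Lᵢ/(AᵢEᵢ) = 750/(1750×191×10³) + 625/(1225×96×10³) + 340/(2125×114×10³) = 8.962×10⁻⁶ mm/N.
Hence P = δ_free / Σ(L/AE) = 1.247/8.962×10⁻⁶ = 139.2 kN (tensile).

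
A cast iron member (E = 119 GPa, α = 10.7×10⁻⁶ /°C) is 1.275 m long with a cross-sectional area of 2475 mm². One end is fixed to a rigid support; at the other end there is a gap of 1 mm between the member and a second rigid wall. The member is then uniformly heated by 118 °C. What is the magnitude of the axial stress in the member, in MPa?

If the wall were absent the member would grow by αΔT L = 10.7×10⁻⁶ × 118 × 1275 = 1.61 mm.
After closing the 1 mm clearance, 1.61 − 1 = 0.6098 mm of expansion remains to be suppressed by the wall.
Compatibility: PL/(AE) = 0.6098 mm, so σ = P/A = E × (0.6098/1275) = 56.92 MPa.

σ ≈ 56.9 MPa (compressive)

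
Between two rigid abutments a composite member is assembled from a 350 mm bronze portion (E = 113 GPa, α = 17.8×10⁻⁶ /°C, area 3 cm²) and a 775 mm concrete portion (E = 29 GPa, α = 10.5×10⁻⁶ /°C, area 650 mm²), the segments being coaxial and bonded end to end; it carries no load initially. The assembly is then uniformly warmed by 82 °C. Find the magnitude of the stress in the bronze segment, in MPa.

With the walls removed the bar would change length by δ_free = Σ αᵢΔT Lᵢ = 17.8×10⁻⁶×82×350 + 10.5×10⁻⁶×82×775 = 1.178 mm.
The walls prevent any net length change, so an axial force P (same in every segment) develops. Compatibility: P · Σ Lᵢ/(AᵢEᵢ) = δ_free.
Σ Lᵢ/(AᵢEᵢ) = 350/(300×113×10³) + 775/(650×29×10³) = 5.144×10⁻⁵ mm/N.
So P = 1.178 / 5.144×10⁻⁵ = 22.9 kN, compressive.
σ_{bronze} = P / A = 22900 / 300 = 76.35 MPa.

σ ≈ 76.3 MPa (compressive)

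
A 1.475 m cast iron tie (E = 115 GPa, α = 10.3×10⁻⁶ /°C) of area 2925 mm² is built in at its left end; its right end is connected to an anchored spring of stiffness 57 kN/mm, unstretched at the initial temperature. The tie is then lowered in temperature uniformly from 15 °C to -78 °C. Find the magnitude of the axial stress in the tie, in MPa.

Free thermal contraction: δ_free = αΔT L = 10.3×10⁻⁶ × 93 × 1475 = 1.413 mm.
With a force P in the spring, the elastic change of the tie is PL/(AE) and that of the spring is P/k; compatibility requires their sum to equal δ_free.
So P = δ_free / [L/(AE) + 1/k] = 1.413 / [ 1475/(2925×115×10³) + 1/(57×10³) ].
P = 1.413 / 2.193×10⁻⁵ = 64430 N.
σ = P/A = 64430/2925 = 22.03 MPa.

σ ≈ 22 MPa (tensile)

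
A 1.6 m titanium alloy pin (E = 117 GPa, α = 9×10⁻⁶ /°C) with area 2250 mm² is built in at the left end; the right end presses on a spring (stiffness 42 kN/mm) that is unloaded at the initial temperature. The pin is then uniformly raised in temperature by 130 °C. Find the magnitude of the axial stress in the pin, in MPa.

Free thermal expansion: δ_free = αΔT L = 9×10⁻⁶ × 130 × 1600 = 1.872 mm.
With a force P in the spring, the elastic change of the pin is PL/(AE) and that of the spring is P/k; compatibility requires their sum to equal δ_free.
So P = δ_free / [L/(AE) + 1/k] = 1.872 / [ 1600/(2250×117×10³) + 1/(42×10³) ].
P = 1.872 / 2.989×10⁻⁵ = 62640 N.
σ = P/A = 62640/2250 = 27.84 MPa.

σ ≈ 27.8 MPa (compressive)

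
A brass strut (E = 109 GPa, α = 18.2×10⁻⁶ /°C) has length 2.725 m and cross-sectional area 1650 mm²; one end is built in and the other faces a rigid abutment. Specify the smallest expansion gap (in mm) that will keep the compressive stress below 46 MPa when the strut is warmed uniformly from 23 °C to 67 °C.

g ≈ 1.03 mm

Free expansion if unrestrained: δ_free = αΔT L = 18.2×10⁻⁶ × 44 × 2725 = 2.182 mm.
A stress of 46 MPa corresponds to the wall pushing the strut back by σL/E = 46×2725/(109×10³) = 1.15 mm.
So the gap has to take up the difference, g_min = δ_free − σL/E = 2.182 − 1.15 = 1.032 mm.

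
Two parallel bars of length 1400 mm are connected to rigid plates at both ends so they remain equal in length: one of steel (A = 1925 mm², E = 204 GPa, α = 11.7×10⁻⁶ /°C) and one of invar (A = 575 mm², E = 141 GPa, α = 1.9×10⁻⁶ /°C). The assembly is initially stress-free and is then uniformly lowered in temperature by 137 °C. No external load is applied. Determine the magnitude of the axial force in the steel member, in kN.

Equilibrium of a rigid end plate with no external load gives equal and opposite internal forces ±P in the two members. Since α_{steel} > α_{invar}, cooling drives the steel into tension and the invar into compression.
Setting the final lengths equal and cancelling L: (α₁ − α₂)ΔT = P/(A₁E₁) + P/(A₂E₂).
|α₁ − α₂|·ΔT = 9.8×10⁻⁶ × 137 = 0.001343.
1/(A₁E₁) + 1/(A₂E₂) = 1/(1925×204×10³) + 1/(575×141×10³) = 1.488×10⁻⁸ N⁻¹.
So P = 0.001343 / 1.488×10⁻⁸ = 90.22 kN.

P ≈ 90.2 kN (tensile in the steel)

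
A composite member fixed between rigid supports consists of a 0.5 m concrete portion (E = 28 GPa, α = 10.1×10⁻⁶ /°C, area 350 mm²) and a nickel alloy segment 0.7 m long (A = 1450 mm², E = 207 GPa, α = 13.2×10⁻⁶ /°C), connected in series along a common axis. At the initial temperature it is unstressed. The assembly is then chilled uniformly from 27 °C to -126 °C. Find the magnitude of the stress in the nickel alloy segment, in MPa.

σ ≈ 28.3 MPa (tensile)

If the supports were absent, the total length change would be Σ αᵢΔT Lᵢ = 10.1×10⁻⁶×153×500 + 13.2×10⁻⁶×153×700 = 2.186 mm.
The walls prevent any net length change, so an axial force P (same in every segment) develops. Compatibility: P · Σ Lᵢ/(AᵢEᵢ) = δ_free.
The series flexibility is Σ Lᵢ/(AᵢEᵢ) = 500/(350×28×10³) + 700/(1450×207×10³) = 5.335×10⁻⁵ mm/N.
Hence P = δ_free / Σ(L/AE) = 2.186/5.335×10⁻⁵ = 40.98 kN (tensile).
σ_{nickel alloy} = P / A = 40980 / 1450 = 28.26 MPa.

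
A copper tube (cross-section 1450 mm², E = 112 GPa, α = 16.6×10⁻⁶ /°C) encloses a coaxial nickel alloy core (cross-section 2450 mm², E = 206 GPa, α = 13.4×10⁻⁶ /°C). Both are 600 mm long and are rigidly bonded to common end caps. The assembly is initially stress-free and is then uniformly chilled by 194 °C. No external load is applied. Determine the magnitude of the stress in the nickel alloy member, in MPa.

σ ≈ 31.1 MPa (compressive)

Equilibrium of a rigid end plate with no external load gives equal and opposite internal forces ±P in the two members. Since α_{copper} > α_{nickel alloy}, cooling drives the copper into tension and the nickel alloy into compression.
Equating the net (thermal + elastic) strains gives |α₁ − α₂|·ΔT = P·[1/(A₁E₁) + 1/(A₂E₂)].
|α₁ − α₂|·ΔT = 3.2×10⁻⁶ × 194 = 0.0006208.
1/(A₁E₁) + 1/(A₂E₂) = 1/(1450×112×10³) + 1/(2450×206×10³) = 8.139×10⁻⁹ N⁻¹.
P = 0.0006208 / 8.139×10⁻⁹ = 76270 N = 76.27 kN.
σ_{nickel alloy} = P/A₂ = 76270/2450 = 31.13 MPa, compressive.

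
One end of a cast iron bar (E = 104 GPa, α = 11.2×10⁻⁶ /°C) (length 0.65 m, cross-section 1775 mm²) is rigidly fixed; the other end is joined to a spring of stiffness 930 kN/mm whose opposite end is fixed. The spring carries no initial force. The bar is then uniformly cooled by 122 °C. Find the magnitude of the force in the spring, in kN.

The unrestrained thermal change is αΔT L = 11.2×10⁻⁶ × 122 × 650 = 0.8882 mm.
With a force P in the spring, the elastic change of the bar is PL/(AE) and that of the spring is P/k; compatibility requires their sum to equal δ_free.
P [ L/(AE) + 1/k ] = δ_free → P [ 650/(1775×104×10³) + 1/(930×10³) ] = 0.8882.
P = 0.8882 / 4.596×10⁻⁶ = 193200 N.

P ≈ 193 kN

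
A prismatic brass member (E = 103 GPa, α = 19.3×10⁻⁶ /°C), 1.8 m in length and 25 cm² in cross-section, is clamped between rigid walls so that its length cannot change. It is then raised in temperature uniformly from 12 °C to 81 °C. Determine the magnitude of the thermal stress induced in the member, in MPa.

σ ≈ 137 MPa (compressive)

With length fixed, the mechanical strain must cancel the thermal strain αΔT = 19.3×10⁻⁶ × 69 = 1331.7×10⁻⁶.
σ = EαΔT = 103×10³ × 19.3×10⁻⁶ × 69 = 137.2 MPa (compressive; the member is trying to expand).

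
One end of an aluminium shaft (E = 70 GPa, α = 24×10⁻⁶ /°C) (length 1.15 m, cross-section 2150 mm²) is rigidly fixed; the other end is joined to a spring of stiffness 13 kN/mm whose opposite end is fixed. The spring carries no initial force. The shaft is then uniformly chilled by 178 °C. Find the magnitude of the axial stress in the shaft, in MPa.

σ ≈ 27 MPa (tensile)

If the spring were absent the shaft would shorten by αΔT L = 24×10⁻⁶ × 178 × 1150 = 4.913 mm.
With a force P in the spring, the elastic change of the shaft is PL/(AE) and that of the spring is P/k; compatibility requires their sum to equal δ_free.
So P = δ_free / [L/(AE) + 1/k] = 4.913 / [ 1150/(2150×70×10³) + 1/(13×10³) ].
P = 4.913 / 8.456×10⁻⁵ = 58100 N.
σ = P/A = 58100/2150 = 27.02 MPa.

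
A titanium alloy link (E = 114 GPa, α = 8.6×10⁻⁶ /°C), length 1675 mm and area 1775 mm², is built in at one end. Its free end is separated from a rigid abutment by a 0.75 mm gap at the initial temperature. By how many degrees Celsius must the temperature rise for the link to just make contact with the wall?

ΔT ≈ 52.1 °C

Contact occurs when the free expansion equals the gap: αΔT L = 0.75 mm.
ΔT = 0.75 / (8.6×10⁻⁶ × 1675) = 52.07 °C.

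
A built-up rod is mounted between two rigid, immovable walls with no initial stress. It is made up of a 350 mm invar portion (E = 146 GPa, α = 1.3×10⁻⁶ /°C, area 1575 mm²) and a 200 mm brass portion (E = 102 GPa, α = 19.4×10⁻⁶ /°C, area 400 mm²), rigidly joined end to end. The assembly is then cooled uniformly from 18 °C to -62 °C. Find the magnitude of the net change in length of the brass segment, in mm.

|ΔL| ≈ 0.0458 mm

If the supports were absent, the total length change would be Σ αᵢΔT Lᵢ = 1.3×10⁻⁶×80×350 + 19.4×10⁻⁶×80×200 = 0.3468 mm.
The rigid supports impose zero overall length change; the single axial force P common to all segments must satisfy P Σ Lᵢ/(AᵢEᵢ) = δ_free.
Σ Lᵢ/(AᵢEᵢ) = 350/(1575×146×10³) + 200/(400×102×10³) = 6.424×10⁻⁶ mm/N.
So P = 0.3468 / 6.424×10⁻⁶ = 53.98 kN, tensile.
For the brass segment, free thermal change = 19.4×10⁻⁶×80×200 = 0.3104 mm and elastic change from P = 53980×200/(400×102×10³) = 0.2646 mm; these oppose, so the net change is 0.0458 mm (segment shortens).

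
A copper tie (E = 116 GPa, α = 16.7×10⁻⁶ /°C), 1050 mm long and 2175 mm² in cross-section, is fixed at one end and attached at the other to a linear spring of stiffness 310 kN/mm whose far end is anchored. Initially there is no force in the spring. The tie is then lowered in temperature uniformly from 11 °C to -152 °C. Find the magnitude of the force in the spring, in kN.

P ≈ 387 kN

Free thermal contraction: δ_free = αΔT L = 16.7×10⁻⁶ × 163 × 1050 = 2.858 mm.
With a force P in the spring, the elastic change of the tie is PL/(AE) and that of the spring is P/k; compatibility requires their sum to equal δ_free.
So P = δ_free / [L/(AE) + 1/k] = 2.858 / [ 1050/(2175×116×10³) + 1/(310×10³) ].
P = 2.858 / 7.388×10⁻⁶ = 386900 N.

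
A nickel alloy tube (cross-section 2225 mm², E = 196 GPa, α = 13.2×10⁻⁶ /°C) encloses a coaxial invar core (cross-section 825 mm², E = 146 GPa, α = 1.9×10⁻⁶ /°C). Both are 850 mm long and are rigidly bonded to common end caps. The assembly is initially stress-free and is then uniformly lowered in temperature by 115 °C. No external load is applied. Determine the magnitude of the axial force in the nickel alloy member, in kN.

Both members must finish at the same length. With the larger α, the nickel alloy tends to over-contract; the plates restrain it, putting the nickel alloy in tension and the invar in compression. With no external load the two internal forces are equal and opposite, magnitude P.
Compatibility of the two members (thermal + elastic change equal): (α₁ − α₂)ΔT = P·[1/(A₁E₁) + 1/(A₂E₂)].
|α₁ − α₂|·ΔT = 11.3×10⁻⁶ × 115 = 0.001299.
1/(A₁E₁) + 1/(A₂E₂) = 1/(2225×196×10³) + 1/(825×146×10³) = 1.06×10⁻⁸ N⁻¹.
So P = 0.001299 / 1.06×10⁻⁸ = 122.6 kN.

P ≈ 123 kN (tensile in the nickel alloy)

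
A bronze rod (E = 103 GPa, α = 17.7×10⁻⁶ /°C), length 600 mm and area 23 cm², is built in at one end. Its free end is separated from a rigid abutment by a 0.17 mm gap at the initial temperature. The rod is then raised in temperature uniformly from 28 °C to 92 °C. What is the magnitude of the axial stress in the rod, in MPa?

σ ≈ 87.5 MPa (compressive)

If the wall were absent the rod would grow by αΔT L = 17.7×10⁻⁶ × 64 × 600 = 0.6797 mm.
The gap closes (δ_free > 0.17 mm) and the wall then resists a further 0.6797 − 0.17 = 0.5097 mm of expansion.
So σ = E(δ_free − g)/L = 103×10³ × 0.5097/600 = 87.5 MPa.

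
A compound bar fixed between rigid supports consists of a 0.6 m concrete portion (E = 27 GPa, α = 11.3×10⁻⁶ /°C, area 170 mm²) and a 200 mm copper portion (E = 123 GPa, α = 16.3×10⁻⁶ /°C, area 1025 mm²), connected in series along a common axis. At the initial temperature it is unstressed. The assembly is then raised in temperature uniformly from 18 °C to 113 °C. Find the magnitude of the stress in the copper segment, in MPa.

If the supports were absent, the total length change would be Σ αᵢΔT Lᵢ = 11.3×10⁻⁶×95×600 + 16.3×10⁻⁶×95×200 = 0.9538 mm.
Since the ends are fixed, an axial force P builds up, equal in every segment, with P · Σ Lᵢ/(AᵢEᵢ) = δ_free.
The series flexibility is Σ Lᵢ/(AᵢEᵢ) = 600/(170×27×10³) + 200/(1025×123×10³) = 0.0001323 mm/N.
Hence P = δ_free / Σ(L/AE) = 0.9538/0.0001323 = 7.209 kN (compressive).
σ_{copper} = P / A = 7209 / 1025 = 7.033 MPa.

σ ≈ 7.03 MPa (compressive)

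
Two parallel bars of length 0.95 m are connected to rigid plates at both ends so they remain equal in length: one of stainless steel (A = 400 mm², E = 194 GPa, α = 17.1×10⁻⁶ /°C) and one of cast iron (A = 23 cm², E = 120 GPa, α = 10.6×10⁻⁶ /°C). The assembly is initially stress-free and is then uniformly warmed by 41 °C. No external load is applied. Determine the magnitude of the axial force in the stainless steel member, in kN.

P ≈ 16.1 kN (compressive in the stainless steel)

Equilibrium of a rigid end plate with no external load gives equal and opposite internal forces ±P in the two members. Since α_{stainless steel} > α_{cast iron}, heating drives the stainless steel into compression and the cast iron into tension.
Equating the net (thermal + elastic) strains gives |α₁ − α₂|·ΔT = P·[1/(A₁E₁) + 1/(A₂E₂)].
|α₁ − α₂|·ΔT = 6.5×10⁻⁶ × 41 = 0.0002665.
1/(A₁E₁) + 1/(A₂E₂) = 1/(400×194×10³) + 1/(2300×120×10³) = 1.651×10⁻⁸ N⁻¹.
So P = 0.0002665 / 1.651×10⁻⁸ = 16.14 kN.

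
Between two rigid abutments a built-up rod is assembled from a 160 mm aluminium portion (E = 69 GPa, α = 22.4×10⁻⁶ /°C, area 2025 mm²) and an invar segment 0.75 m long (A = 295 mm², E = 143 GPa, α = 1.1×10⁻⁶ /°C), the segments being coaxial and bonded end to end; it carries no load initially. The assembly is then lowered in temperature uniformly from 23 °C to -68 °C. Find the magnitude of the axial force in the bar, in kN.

P ≈ 21.2 kN (tensile)

Free thermal contraction of the whole bar: Σ αᵢΔT Lᵢ = 22.4×10⁻⁶×91×160 + 1.1×10⁻⁶×91×750 = 0.4012 mm.
The rigid supports impose zero overall length change; the single axial force P common to all segments must satisfy P Σ Lᵢ/(AᵢEᵢ) = δ_free.
Σ Lᵢ/(AᵢEᵢ) = 160/(2025×69×10³) + 750/(295×143×10³) = 1.892×10⁻⁵ mm/N.
So P = 0.4012 / 1.892×10⁻⁵ = 21.2 kN, tensile.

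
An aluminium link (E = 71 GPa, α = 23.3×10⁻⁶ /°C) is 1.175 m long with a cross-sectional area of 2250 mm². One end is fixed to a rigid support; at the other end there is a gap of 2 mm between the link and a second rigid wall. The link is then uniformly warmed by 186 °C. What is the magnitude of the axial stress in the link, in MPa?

Free thermal elongation = αΔT L = 23.3×10⁻⁶ × 186 × 1175 = 5.092 mm.
This exceeds the 2 mm gap, so the wall pushes back. The portion of expansion that must be recovered elastically is δ_free − gap = 5.092 − 2 = 3.092 mm.
That suppressed elongation corresponds to σ = E·Δ/L = 71×10³ × 3.092/1175 = 186.8 MPa.

σ ≈ 187 MPa (compressive)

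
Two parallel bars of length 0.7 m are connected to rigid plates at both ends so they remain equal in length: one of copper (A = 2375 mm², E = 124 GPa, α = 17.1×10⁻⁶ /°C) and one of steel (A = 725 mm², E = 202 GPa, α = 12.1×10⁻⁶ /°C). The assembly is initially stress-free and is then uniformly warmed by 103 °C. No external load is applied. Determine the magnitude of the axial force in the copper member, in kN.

P ≈ 50.4 kN (compressive in the copper)

Both members must finish at the same length. With the larger α, the copper tends to over-expand; the plates restrain it, putting the copper in compression and the steel in tension. With no external load the two internal forces are equal and opposite, magnitude P.
Compatibility of the two members (thermal + elastic change equal): (α₁ − α₂)ΔT = P·[1/(A₁E₁) + 1/(A₂E₂)].
|α₁ − α₂|·ΔT = 5×10⁻⁶ × 103 = 0.000515.
1/(A₁E₁) + 1/(A₂E₂) = 1/(2375×124×10³) + 1/(725×202×10³) = 1.022×10⁻⁸ N⁻¹.
So P = 0.000515 / 1.022×10⁻⁸ = 50.37 kN.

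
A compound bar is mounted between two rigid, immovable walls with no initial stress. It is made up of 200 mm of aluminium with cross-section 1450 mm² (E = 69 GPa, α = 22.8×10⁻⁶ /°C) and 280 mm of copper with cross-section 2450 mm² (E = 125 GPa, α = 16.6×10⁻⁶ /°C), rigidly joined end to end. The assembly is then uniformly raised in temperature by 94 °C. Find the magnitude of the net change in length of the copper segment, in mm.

With the walls removed the bar would change length by δ_free = Σ αᵢΔT Lᵢ = 22.8×10⁻⁶×94×200 + 16.6×10⁻⁶×94×280 = 0.8656 mm.
The walls prevent any net length change, so an axial force P (same in every segment) develops. Compatibility: P · Σ Lᵢ/(AᵢEᵢ) = δ_free.
The series flexibility is Σ Lᵢ/(AᵢEᵢ) = 200/(1450×69×10³) + 280/(2450×125×10³) = 2.913×10⁻⁶ mm/N.
P = 0.8656 / 2.913×10⁻⁶ = 297100 N = 297.1 kN, compressive.
For the copper segment, free thermal change = 16.6×10⁻⁶×94×280 = 0.4369 mm and elastic change from P = 297100×280/(2450×125×10³) = 0.2716 mm; these oppose, so the net change is 0.165 mm (segment lengthens).

|ΔL| ≈ 0.165 mm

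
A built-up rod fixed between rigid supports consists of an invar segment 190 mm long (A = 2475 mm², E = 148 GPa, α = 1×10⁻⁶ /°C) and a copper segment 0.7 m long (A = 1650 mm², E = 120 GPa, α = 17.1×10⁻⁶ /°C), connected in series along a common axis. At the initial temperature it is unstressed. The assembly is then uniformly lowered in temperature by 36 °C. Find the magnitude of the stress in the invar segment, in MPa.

σ ≈ 43.6 MPa (tensile)

Free thermal contraction of the whole bar: Σ αᵢΔT Lᵢ = 1×10⁻⁶×36×190 + 17.1×10⁻⁶×36×700 = 0.4378 mm.
Since the ends are fixed, an axial force P builds up, equal in every segment, with P · Σ Lᵢ/(AᵢEᵢ) = δ_free.
The series flexibility is Σ Lᵢ/(AᵢEᵢ) = 190/(2475×148×10³) + 700/(1650×120×10³) = 4.054×10⁻⁶ mm/N.
So P = 0.4378 / 4.054×10⁻⁶ = 108 kN, tensile.
σ_{invar} = P / A = 108000 / 2475 = 43.63 MPa.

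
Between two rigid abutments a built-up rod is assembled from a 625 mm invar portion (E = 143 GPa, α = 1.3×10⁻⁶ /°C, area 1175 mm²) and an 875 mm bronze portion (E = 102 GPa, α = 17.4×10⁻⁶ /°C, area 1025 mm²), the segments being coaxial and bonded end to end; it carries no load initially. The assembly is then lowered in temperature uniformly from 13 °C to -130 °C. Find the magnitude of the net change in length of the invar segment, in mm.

|ΔL| ≈ 0.589 mm

With the walls removed the bar would change length by δ_free = Σ αᵢΔT Lᵢ = 1.3×10⁻⁶×143×625 + 17.4×10⁻⁶×143×875 = 2.293 mm.
The walls prevent any net length change, so an axial force P (same in every segment) develops. Compatibility: P · Σ Lᵢ/(AᵢEᵢ) = δ_free.
Σ Lᵢ/(AᵢEᵢ) = 625/(1175×143×10³) + 875/(1025×102×10³) = 1.209×10⁻⁵ mm/N.
Hence P = δ_free / Σ(L/AE) = 2.293/1.209×10⁻⁵ = 189.7 kN (tensile).
For the invar segment, free thermal change = 1.3×10⁻⁶×143×625 = 0.1162 mm and elastic change from P = 189700×625/(1175×143×10³) = 0.7057 mm; these oppose, so the net change is 0.589 mm (segment lengthens).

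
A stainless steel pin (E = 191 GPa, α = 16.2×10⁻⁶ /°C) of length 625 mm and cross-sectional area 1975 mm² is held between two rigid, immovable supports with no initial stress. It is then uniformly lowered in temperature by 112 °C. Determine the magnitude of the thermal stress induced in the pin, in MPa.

σ ≈ 347 MPa (tensile)

Because both ends are immovable the net strain is zero, and the suppressed thermal strain is αΔT = 16.2×10⁻⁶ × 112 = 1814.4×10⁻⁶.
Hence σ = E·αΔT = 191×10³ × 1814.4×10⁻⁶ = 346.6 MPa, tensile.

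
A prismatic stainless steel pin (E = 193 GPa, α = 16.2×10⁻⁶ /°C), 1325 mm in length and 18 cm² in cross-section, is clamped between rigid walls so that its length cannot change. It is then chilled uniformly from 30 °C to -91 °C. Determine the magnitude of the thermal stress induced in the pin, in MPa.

σ ≈ 378 MPa (tensile)

The supports are rigid, so the total axial strain is zero. The restrained thermal strain is ε = αΔT = 16.2×10⁻⁶ × 121 = 1960.2×10⁻⁶.
σ = EαΔT = 193×10³ × 16.2×10⁻⁶ × 121 = 378.3 MPa (tensile; the pin is trying to contract).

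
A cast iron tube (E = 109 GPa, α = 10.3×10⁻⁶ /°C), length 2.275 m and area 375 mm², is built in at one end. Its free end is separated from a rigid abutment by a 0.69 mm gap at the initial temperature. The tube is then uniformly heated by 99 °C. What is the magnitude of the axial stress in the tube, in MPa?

Unrestrained expansion: δ_free = αΔT L = 10.3×10⁻⁶ × 99 × 2275 = 2.32 mm.
After closing the 0.69 mm clearance, 2.32 − 0.69 = 1.63 mm of expansion remains to be suppressed by the wall.
So σ = E(δ_free − g)/L = 109×10³ × 1.63/2275 = 78.09 MPa.

σ ≈ 78.1 MPa (compressive)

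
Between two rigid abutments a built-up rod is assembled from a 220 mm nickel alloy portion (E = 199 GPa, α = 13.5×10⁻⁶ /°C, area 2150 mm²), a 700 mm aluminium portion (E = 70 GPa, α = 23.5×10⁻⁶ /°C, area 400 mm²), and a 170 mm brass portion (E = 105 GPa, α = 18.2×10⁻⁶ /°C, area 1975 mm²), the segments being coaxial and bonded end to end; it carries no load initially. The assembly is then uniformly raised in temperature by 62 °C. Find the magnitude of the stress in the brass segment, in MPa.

With the walls removed the bar would change length by δ_free = Σ αᵢΔT Lᵢ = 13.5×10⁻⁶×62×220 + 23.5×10⁻⁶×62×700 + 18.2×10⁻⁶×62×170 = 1.396 mm.
The walls prevent any net length change, so an axial force P (same in every segment) develops. Compatibility: P · Σ Lᵢ/(AᵢEᵢ) = δ_free.
The series flexibility is Σ Lᵢ/(AᵢEᵢ) = 220/(2150×199×10³) + 700/(400×70×10³) + 170/(1975×105×10³) = 2.633×10⁻⁵ mm/N.
Hence P = δ_free / Σ(L/AE) = 1.396/2.633×10⁻⁵ = 53.01 kN (compressive).
σ_{brass} = P / A = 53010 / 1975 = 26.84 MPa.

σ ≈ 26.8 MPa (compressive)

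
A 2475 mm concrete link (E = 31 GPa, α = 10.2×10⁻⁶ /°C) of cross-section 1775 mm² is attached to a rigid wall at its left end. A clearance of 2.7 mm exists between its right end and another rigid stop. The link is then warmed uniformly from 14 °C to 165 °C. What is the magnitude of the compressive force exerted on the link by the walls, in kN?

If the wall were absent the link would grow by αΔT L = 10.2×10⁻⁶ × 151 × 2475 = 3.812 mm.
After closing the 2.7 mm clearance, 3.812 − 2.7 = 1.112 mm of expansion remains to be suppressed by the wall.
Compatibility: PL/(AE) = 1.112 mm, so σ = P/A = E × (1.112/2475) = 13.93 MPa.
P = σA = 13.93 × 1775 = 24.72 kN.

P ≈ 24.7 kN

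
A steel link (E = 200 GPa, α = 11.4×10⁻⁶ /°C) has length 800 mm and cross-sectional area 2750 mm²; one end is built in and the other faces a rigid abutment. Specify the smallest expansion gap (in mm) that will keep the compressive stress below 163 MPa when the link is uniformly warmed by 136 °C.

With no wall the link would lengthen by αΔT L = 11.4×10⁻⁶ × 136 × 800 = 1.24 mm.
A stress of 163 MPa corresponds to the wall pushing the link back by σL/E = 163×800/(200×10³) = 0.652 mm.
The gap must absorb the remainder: g_min = 1.24 − 0.652 = 0.5883 mm.

g ≈ 0.588 mm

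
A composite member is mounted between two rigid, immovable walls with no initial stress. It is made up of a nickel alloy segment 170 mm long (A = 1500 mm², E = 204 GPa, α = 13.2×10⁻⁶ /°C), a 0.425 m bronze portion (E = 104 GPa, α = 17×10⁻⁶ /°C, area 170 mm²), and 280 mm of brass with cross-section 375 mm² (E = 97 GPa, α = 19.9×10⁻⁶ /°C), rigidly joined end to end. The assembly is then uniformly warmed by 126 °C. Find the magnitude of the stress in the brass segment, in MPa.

σ ≈ 157 MPa (compressive)

With the walls removed the bar would change length by δ_free = Σ αᵢΔT Lᵢ = 13.2×10⁻⁶×126×170 + 17×10⁻⁶×126×425 + 19.9×10⁻⁶×126×280 = 1.895 mm.
The walls prevent any net length change, so an axial force P (same in every segment) develops. Compatibility: P · Σ Lᵢ/(AᵢEᵢ) = δ_free.
Σ Lᵢ/(AᵢEᵢ) = 170/(1500×204×10³) + 425/(170×104×10³) + 280/(375×97×10³) = 3.229×10⁻⁵ mm/N.
Hence P = δ_free / Σ(L/AE) = 1.895/3.229×10⁻⁵ = 58.69 kN (compressive).
σ_{brass} = P / A = 58690 / 375 = 156.5 MPa.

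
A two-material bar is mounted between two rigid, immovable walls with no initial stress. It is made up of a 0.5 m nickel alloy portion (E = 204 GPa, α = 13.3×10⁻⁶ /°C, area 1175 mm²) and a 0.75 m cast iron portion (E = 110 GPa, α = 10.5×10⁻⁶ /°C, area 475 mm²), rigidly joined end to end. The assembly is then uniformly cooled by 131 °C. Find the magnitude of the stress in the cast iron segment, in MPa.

σ ≈ 244 MPa (tensile)

If the supports were absent, the total length change would be Σ αᵢΔT Lᵢ = 13.3×10⁻⁶×131×500 + 10.5×10⁻⁶×131×750 = 1.903 mm.
The walls prevent any net length change, so an axial force P (same in every segment) develops. Compatibility: P · Σ Lᵢ/(AᵢEᵢ) = δ_free.
The series flexibility is Σ Lᵢ/(AᵢEᵢ) = 500/(1175×204×10³) + 750/(475×110×10³) = 1.644×10⁻⁵ mm/N.
P = 1.903 / 1.644×10⁻⁵ = 115700 N = 115.7 kN, tensile.
σ_{cast iron} = P / A = 115700 / 475 = 243.7 MPa.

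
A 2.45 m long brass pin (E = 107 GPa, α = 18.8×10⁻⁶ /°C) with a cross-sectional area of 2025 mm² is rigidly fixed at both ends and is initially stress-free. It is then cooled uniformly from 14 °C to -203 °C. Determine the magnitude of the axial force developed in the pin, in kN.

P ≈ 884 kN (tensile)

With zero net strain, σ = E·αΔT = 107 GPa × 18.8×10⁻⁶ × 217 = 436.5 MPa.
P = AEαΔT = 2025 × 107×10³ × 18.8×10⁻⁶ × 217 = 883.9 kN (tensile).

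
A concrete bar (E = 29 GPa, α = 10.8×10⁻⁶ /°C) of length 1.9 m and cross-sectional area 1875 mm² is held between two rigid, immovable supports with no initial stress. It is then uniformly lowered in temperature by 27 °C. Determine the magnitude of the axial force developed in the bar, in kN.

Full restraint means ε = 0, so the stress is σ = EαΔT = 29×10³ × 10.8×10⁻⁶ × 27 = 8.456 MPa.
P = AEαΔT = 1875 × 29×10³ × 10.8×10⁻⁶ × 27 = 15.86 kN (tensile).

P ≈ 15.9 kN (tensile)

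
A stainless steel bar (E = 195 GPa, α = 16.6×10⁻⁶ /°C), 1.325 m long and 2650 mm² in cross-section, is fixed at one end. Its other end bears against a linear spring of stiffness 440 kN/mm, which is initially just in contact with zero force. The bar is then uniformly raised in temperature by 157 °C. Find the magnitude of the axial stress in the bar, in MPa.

σ ≈ 269 MPa (compressive)

Free thermal expansion: δ_free = αΔT L = 16.6×10⁻⁶ × 157 × 1325 = 3.453 mm.
Let P be the compressive force at the spring. The bar shortens elastically by PL/(AE) and the spring compresses by P/k; together these equal δ_free.
P [ L/(AE) + 1/k ] = δ_free → P [ 1325/(2650×195×10³) + 1/(440×10³) ] = 3.453.
P = 3.453 / 4.837×10⁻⁶ = 713900 N.
σ = P/A = 713900/2650 = 269.4 MPa.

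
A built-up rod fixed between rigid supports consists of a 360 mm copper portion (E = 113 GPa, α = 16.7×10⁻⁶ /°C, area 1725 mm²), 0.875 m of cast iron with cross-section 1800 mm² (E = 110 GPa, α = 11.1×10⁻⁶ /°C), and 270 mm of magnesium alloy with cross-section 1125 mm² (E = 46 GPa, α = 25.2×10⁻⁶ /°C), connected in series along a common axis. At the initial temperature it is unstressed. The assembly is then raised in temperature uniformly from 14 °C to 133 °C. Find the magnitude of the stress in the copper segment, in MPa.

σ ≈ 135 MPa (compressive)

Free thermal expansion of the whole bar: Σ αᵢΔT Lᵢ = 16.7×10⁻⁶×119×360 + 11.1×10⁻⁶×119×875 + 25.2×10⁻⁶×119×270 = 2.681 mm.
Since the ends are fixed, an axial force P builds up, equal in every segment, with P · Σ Lᵢ/(AᵢEᵢ) = δ_free.
Σ Lᵢ/(AᵢEᵢ) = 360/(1725×113×10³) + 875/(1800×110×10³) + 270/(1125×46×10³) = 1.148×10⁻⁵ mm/N.
Hence P = δ_free / Σ(L/AE) = 2.681/1.148×10⁻⁵ = 233.5 kN (compressive).
σ_{copper} = P / A = 233500 / 1725 = 135.3 MPa.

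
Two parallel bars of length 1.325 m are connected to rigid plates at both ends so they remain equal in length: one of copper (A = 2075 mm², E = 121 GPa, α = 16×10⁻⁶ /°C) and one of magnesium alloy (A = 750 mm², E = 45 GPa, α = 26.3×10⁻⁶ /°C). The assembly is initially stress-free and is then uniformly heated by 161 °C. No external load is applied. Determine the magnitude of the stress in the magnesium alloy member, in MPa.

Equilibrium of a rigid end plate with no external load gives equal and opposite internal forces ±P in the two members. Since α_{magnesium alloy} > α_{copper}, heating drives the magnesium alloy into compression and the copper into tension.
Setting the final lengths equal and cancelling L: (α₁ − α₂)ΔT = P/(A₁E₁) + P/(A₂E₂).
|α₁ − α₂|·ΔT = 10.3×10⁻⁶ × 161 = 0.001658.
1/(A₁E₁) + 1/(A₂E₂) = 1/(2075×121×10³) + 1/(750×45×10³) = 3.361×10⁻⁸ N⁻¹.
P = 0.001658 / 3.361×10⁻⁸ = 49340 N = 49.34 kN.
σ_{magnesium alloy} = P/A₂ = 49340/750 = 65.78 MPa, compressive.

σ ≈ 65.8 MPa (compressive)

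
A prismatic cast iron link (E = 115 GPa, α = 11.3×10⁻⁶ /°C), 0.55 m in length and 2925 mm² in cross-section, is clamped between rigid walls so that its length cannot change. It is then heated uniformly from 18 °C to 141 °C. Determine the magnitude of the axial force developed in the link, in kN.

The ends cannot move, so σ = EαΔT = 115×10³ × 11.3×10⁻⁶ × 123 = 159.8 MPa.
Axial force P = σA = 159.8 × 2925 = 467500 N = 467.5 kN, compressive.

P ≈ 468 kN (compressive)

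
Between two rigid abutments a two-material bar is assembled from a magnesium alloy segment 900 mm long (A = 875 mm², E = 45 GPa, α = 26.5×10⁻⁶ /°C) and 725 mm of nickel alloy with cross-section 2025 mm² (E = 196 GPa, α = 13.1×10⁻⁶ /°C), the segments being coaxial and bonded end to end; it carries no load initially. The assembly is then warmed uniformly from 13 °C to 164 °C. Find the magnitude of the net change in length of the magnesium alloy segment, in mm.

|ΔL| ≈ 1.06 mm

If the supports were absent, the total length change would be Σ αᵢΔT Lᵢ = 26.5×10⁻⁶×151×900 + 13.1×10⁻⁶×151×725 = 5.035 mm.
Since the ends are fixed, an axial force P builds up, equal in every segment, with P · Σ Lᵢ/(AᵢEᵢ) = δ_free.
The series flexibility is Σ Lᵢ/(AᵢEᵢ) = 900/(875×45×10³) + 725/(2025×196×10³) = 2.468×10⁻⁵ mm/N.
So P = 5.035 / 2.468×10⁻⁵ = 204 kN, compressive.
For the magnesium alloy segment, free thermal change = 26.5×10⁻⁶×151×900 = 3.601 mm and elastic change from P = 204000×900/(875×45×10³) = 4.663 mm; these oppose, so the net change is 1.06 mm (segment shortens).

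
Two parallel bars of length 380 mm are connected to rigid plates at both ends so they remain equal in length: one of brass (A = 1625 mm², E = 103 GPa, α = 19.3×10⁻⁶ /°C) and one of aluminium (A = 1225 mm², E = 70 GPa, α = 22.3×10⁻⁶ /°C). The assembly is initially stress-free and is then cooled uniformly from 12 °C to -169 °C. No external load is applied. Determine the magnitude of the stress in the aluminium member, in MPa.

The aluminium has the larger α, so on cooling it would change length more than the brass if both were free. The rigid plates force a common final length, so the aluminium is put into tension and the brass into compression, with equal and opposite forces P (no external load).
Setting the final lengths equal and cancelling L: (α₁ − α₂)ΔT = P/(A₁E₁) + P/(A₂E₂).
|α₁ − α₂|·ΔT = 3×10⁻⁶ × 181 = 0.000543.
1/(A₁E₁) + 1/(A₂E₂) = 1/(1625×103×10³) + 1/(1225×70×10³) = 1.764×10⁻⁸ N⁻¹.
So P = 0.000543 / 1.764×10⁻⁸ = 30.79 kN.
σ_{aluminium} = P/A₂ = 30790/1225 = 25.13 MPa, tensile.

σ ≈ 25.1 MPa (tensile)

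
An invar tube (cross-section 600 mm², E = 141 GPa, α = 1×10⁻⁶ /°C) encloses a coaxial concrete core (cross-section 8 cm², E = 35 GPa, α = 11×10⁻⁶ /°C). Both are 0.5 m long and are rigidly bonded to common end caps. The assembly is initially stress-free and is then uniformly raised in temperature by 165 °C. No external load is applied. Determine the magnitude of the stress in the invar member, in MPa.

Both members must finish at the same length. With the larger α, the concrete tends to over-expand; the plates restrain it, putting the concrete in compression and the invar in tension. With no external load the two internal forces are equal and opposite, magnitude P.
Compatibility of the two members (thermal + elastic change equal): (α₁ − α₂)ΔT = P·[1/(A₁E₁) + 1/(A₂E₂)].
|α₁ − α₂|·ΔT = 10×10⁻⁶ × 165 = 0.00165.
1/(A₁E₁) + 1/(A₂E₂) = 1/(600×141×10³) + 1/(800×35×10³) = 4.753×10⁻⁸ N⁻¹.
So P = 0.00165 / 4.753×10⁻⁸ = 34.71 kN.
σ_{invar} = P/A₁ = 34710/600 = 57.85 MPa, tensile.

σ ≈ 57.9 MPa (tensile)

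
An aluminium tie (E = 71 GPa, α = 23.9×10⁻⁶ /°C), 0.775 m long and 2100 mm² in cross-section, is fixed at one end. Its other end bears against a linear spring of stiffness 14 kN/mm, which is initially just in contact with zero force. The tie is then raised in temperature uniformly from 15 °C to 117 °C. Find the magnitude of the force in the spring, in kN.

P ≈ 24.7 kN

Free thermal expansion: δ_free = αΔT L = 23.9×10⁻⁶ × 102 × 775 = 1.889 mm.
With a force P in the spring, the elastic change of the tie is PL/(AE) and that of the spring is P/k; compatibility requires their sum to equal δ_free.
P [ L/(AE) + 1/k ] = δ_free → P [ 775/(2100×71×10³) + 1/(14×10³) ] = 1.889.
P = 1.889 / 7.663×10⁻⁵ = 24660 N.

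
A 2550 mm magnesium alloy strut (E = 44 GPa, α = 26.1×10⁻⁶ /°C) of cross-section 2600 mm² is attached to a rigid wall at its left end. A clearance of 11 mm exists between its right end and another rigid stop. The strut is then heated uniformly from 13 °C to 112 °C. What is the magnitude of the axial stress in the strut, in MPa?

σ ≈ 0 MPa

If the wall were absent the strut would grow by αΔT L = 26.1×10⁻⁶ × 99 × 2550 = 6.589 mm.
Since δ_free = 6.59 mm is less than the 11 mm gap, the strut never touches the wall. No axial force develops.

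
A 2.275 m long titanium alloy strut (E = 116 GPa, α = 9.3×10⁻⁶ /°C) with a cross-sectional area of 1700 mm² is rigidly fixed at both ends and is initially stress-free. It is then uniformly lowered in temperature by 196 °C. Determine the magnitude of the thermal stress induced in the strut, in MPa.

σ ≈ 211 MPa (tensile)

With length fixed, the mechanical strain must cancel the thermal strain αΔT = 9.3×10⁻⁶ × 196 = 1822.8×10⁻⁶.
The stress required to suppress this strain is σ = Eε = 116×10³ × 1822.8×10⁻⁶ = 211.4 MPa, tensile since the strut is trying to contract.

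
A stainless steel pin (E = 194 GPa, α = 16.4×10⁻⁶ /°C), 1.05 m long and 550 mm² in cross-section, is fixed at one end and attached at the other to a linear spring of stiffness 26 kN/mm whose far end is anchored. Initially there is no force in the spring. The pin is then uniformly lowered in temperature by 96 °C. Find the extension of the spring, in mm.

δ ≈ 1.32 mm

The unrestrained thermal change is αΔT L = 16.4×10⁻⁶ × 96 × 1050 = 1.653 mm.
With a force P in the spring, the elastic change of the pin is PL/(AE) and that of the spring is P/k; compatibility requires their sum to equal δ_free.
P [ L/(AE) + 1/k ] = δ_free → P [ 1050/(550×194×10³) + 1/(26×10³) ] = 1.653.
P = 1.653 / 4.83×10⁻⁵ = 34220 N.
Spring extension = P/k = 34220/(26×10³) = 1.316 mm.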